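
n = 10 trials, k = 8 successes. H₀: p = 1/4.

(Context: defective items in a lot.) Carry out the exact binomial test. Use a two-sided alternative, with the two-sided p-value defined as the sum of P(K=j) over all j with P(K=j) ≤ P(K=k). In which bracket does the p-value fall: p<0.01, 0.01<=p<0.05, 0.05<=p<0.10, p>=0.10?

p-value bracket: p<0.01

Exact binomial: n=10, k=8, p₀=1/4=0.2500
P(X=j) = C(n,j)·p₀^j·(1−p₀)^(n−j); p = Σ P(X=j) over j with P(X=j) ≤ P(X=8)
p-value (two-sided) = 0.00042
→ bracket: p<0.01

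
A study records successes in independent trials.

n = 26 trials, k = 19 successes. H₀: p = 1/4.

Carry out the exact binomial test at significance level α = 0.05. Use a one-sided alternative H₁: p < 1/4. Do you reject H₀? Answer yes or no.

reject H₀: no

Exact binomial: n=26, k=19, p₀=1/4=0.2500
P(X≤19) from Σ C(n,i)·p₀^i·(1−p₀)^(n−i)
p-value (one-sided, H₁ less) = 1.00000
At α=0.05: p ≥ α → fail to reject H₀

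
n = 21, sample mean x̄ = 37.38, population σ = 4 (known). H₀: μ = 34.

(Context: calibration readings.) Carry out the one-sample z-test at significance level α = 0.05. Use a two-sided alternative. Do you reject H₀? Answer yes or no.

SE = σ/√n = 4/√21 = 0.8729
z = (x̄−μ₀)/SE = (37.38−34)/0.8729 = 3.8723
p-value (two-sided) = 0.00011
At α=0.05: p < α → reject H₀

reject H₀: yes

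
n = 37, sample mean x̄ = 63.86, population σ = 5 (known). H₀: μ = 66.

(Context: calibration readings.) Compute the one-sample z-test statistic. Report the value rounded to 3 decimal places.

test statistic = -2.603

SE = σ/√n = 5/√37 = 0.8220
z = (x̄−μ₀)/SE = (63.86−66)/0.8220 = -2.6034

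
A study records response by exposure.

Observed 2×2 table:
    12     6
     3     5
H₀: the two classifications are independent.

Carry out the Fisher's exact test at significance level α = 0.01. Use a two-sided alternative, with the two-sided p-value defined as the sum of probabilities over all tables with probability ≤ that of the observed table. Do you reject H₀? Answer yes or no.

Margins: r₁=18, r₂=8, c₁=15, c₂=11, n=26
p_obs = C(18,12)·C(8,3)/C(26,15); sum pmf over tables with pmf ≤ p_obs
p-value (two-sided) = 0.21831
At α=0.01: p ≥ α → fail to reject H₀

reject H₀: no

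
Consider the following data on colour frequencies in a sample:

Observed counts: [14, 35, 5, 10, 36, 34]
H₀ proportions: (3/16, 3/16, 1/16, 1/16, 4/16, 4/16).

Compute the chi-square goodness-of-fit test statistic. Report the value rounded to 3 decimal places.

test statistic = 10.677

n = 134; E_i = n·p_i = [25.12, 25.12, 8.38, 8.38, 33.50, 33.50]
χ² = (14−25.12)²/25.12 + (35−25.12)²/25.12 + (5−8.38)²/8.38 + (10−8.38)²/8.38 + (36−33.50)²/33.50 + (34−33.50)²/33.50 = 10.6766
df = 5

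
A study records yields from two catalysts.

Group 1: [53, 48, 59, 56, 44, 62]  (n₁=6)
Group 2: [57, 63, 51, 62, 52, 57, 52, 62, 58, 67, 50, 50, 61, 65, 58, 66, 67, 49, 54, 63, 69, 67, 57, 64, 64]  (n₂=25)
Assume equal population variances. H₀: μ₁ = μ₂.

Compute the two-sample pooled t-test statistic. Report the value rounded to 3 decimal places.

x̄₁=53.667, s₁=6.772, n₁=6
x̄₂=59.400, s₂=6.258, n₂=25
s_p² = [5·6.772² + 24·6.258²]/29 = 40.3218
SE = √(s_p²·(1/6+1/25)) = 2.8867
t = (53.667−59.400)/2.8867 = -1.9861
df = 29

test statistic = -1.986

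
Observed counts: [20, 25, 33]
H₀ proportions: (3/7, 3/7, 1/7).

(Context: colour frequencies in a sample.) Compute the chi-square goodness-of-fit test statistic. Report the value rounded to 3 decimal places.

test statistic = 50.393

n = 78; E_i = n·p_i = [33.43, 33.43, 11.14]
χ² = (20−33.43)²/33.43 + (25−33.43)²/33.43 + (33−11.14)²/11.14 = 50.3932
df = 2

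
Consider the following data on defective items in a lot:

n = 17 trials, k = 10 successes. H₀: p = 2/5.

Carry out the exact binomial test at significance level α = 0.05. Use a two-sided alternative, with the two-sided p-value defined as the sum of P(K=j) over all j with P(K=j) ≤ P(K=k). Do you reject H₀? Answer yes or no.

Exact binomial: n=17, k=10, p₀=2/5=0.4000
P(X=j) = C(n,j)·p₀^j·(1−p₀)^(n−j); p = Σ P(X=j) over j with P(X=j) ≤ P(X=10)
p-value (two-sided) = 0.13832
At α=0.05: p ≥ α → fail to reject H₀

reject H₀: no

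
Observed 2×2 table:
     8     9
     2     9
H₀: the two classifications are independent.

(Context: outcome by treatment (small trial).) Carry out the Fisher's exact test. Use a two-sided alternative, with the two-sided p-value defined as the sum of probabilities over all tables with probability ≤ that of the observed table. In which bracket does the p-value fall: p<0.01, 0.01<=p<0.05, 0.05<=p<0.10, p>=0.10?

Margins: r₁=17, r₂=11, c₁=10, c₂=18, n=28
p_obs = C(17,8)·C(11,2)/C(28,10); sum pmf over tables with pmf ≤ p_obs
p-value (two-sided) = 0.22641
→ bracket: p>=0.10

p-value bracket: p>=0.10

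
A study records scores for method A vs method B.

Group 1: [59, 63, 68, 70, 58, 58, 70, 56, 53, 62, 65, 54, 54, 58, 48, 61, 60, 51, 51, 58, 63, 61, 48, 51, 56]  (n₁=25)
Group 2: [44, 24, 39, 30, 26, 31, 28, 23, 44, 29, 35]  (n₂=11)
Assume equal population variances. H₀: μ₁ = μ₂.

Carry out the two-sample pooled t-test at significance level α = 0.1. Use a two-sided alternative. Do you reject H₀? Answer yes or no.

reject H₀: yes

x̄₁=58.240, s₁=6.247, n₁=25
x̄₂=32.091, s₂=7.463, n₂=11
s_p² = [24·6.247² + 10·7.463²]/34 = 43.9256
SE = √(s_p²·(1/25+1/11)) = 2.3980
t = (58.240−32.091)/2.3980 = 10.9047
df = 34
p-value (two-sided) = 0.00000
At α=0.1: p < α → reject H₀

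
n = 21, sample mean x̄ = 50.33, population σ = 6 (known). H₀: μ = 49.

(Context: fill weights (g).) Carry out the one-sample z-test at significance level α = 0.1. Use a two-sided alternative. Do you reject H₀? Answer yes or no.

reject H₀: no

SE = σ/√n = 6/√21 = 1.3093
z = (x̄−μ₀)/SE = (50.33−49)/1.3093 = 1.0158
p-value (two-sided) = 0.30972
At α=0.1: p ≥ α → fail to reject H₀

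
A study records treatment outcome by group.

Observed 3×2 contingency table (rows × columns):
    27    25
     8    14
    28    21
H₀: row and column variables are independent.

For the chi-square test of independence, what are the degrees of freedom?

degrees of freedom = 2

df = (r−1)(c−1) = (3−1)·(2−1) = 2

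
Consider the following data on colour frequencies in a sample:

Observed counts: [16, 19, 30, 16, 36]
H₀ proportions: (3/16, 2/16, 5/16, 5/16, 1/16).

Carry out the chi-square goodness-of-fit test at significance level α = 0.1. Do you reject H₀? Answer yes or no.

n = 117; E_i = n·p_i = [21.94, 14.62, 36.56, 36.56, 7.31]
χ² = (16−21.94)²/21.94 + (19−14.62)²/14.62 + (30−36.56)²/36.56 + (16−36.56)²/36.56 + (36−7.31)²/7.31 = 128.2011
df = 4
p-value (upper-tail) = 0.00000
At α=0.1: p < α → reject H₀

reject H₀: yes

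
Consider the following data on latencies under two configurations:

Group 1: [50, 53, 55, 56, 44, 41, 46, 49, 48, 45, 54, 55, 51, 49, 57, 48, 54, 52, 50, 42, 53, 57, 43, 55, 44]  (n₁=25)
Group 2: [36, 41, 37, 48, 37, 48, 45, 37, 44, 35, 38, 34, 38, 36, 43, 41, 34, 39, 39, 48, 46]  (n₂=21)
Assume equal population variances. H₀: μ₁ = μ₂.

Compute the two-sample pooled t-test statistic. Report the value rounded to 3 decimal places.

test statistic = 6.890

x̄₁=50.040, s₁=4.920, n₁=25
x̄₂=40.190, s₂=4.718, n₂=21
s_p² = [24·4.920² + 20·4.718²]/44 = 23.3227
SE = √(s_p²·(1/25+1/21)) = 1.4295
t = (50.040−40.190)/1.4295 = 6.8901
df = 44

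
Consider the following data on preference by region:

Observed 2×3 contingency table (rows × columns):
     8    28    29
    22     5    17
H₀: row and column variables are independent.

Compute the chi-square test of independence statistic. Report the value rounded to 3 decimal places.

Row totals [65, 44], col totals [30, 33, 46], n=109
χ² = (8−17.89)²/17.89 + (28−19.68)²/19.68 + (29−27.43)²/27.43 + (22−12.11)²/12.11 + (5−13.32)²/13.32 + (17−18.57)²/18.57 = 22.4827
df = 2

test statistic = 22.483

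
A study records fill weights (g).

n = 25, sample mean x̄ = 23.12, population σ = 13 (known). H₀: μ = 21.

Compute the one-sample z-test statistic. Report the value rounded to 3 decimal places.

SE = σ/√n = 13/√25 = 2.6000
z = (x̄−μ₀)/SE = (23.12−21)/2.6000 = 0.8154

test statistic = 0.815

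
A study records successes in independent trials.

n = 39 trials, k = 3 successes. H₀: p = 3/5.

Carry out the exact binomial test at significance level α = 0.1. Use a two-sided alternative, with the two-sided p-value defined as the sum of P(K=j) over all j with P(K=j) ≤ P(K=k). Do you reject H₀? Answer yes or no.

reject H₀: yes

Exact binomial: n=39, k=3, p₀=3/5=0.6000
P(X=j) = C(n,j)·p₀^j·(1−p₀)^(n−j); p = Σ P(X=j) over j with P(X=j) ≤ P(X=3)
p-value (two-sided) = 0.00000
At α=0.1: p < α → reject H₀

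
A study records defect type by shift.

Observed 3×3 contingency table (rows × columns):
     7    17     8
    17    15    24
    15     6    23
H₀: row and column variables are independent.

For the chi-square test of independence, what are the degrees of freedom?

degrees of freedom = 4

df = (r−1)(c−1) = (3−1)·(3−1) = 4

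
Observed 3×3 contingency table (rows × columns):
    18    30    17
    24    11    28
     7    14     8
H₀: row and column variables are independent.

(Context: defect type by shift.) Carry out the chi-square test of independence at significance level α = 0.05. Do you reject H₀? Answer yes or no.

Row totals [65, 63, 29], col totals [49, 55, 53], n=157
χ² = (18−20.29)²/20.29 + (30−22.77)²/22.77 + (17−21.94)²/21.94 + (24−19.66)²/19.66 + (11−22.07)²/22.07 + (28−21.27)²/21.27 + (7−9.05)²/9.05 + (14−10.16)²/10.16 + (8−9.79)²/9.79 = 14.5510
df = 4
p-value (upper-tail) = 0.00573
At α=0.05: p < α → reject H₀

reject H₀: yes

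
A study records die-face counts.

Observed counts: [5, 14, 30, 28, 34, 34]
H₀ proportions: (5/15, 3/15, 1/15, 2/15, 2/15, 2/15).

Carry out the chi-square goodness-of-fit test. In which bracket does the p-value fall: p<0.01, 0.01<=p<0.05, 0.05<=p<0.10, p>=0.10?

n = 145; E_i = n·p_i = [48.33, 29.00, 9.67, 19.33, 19.33, 19.33]
χ² = (5−48.33)²/48.33 + (14−29.00)²/29.00 + (30−9.67)²/9.67 + (28−19.33)²/19.33 + (34−19.33)²/19.33 + (34−19.33)²/19.33 = 115.5172
df = 5
p-value (upper-tail) = 0.00000
→ bracket: p<0.01

p-value bracket: p<0.01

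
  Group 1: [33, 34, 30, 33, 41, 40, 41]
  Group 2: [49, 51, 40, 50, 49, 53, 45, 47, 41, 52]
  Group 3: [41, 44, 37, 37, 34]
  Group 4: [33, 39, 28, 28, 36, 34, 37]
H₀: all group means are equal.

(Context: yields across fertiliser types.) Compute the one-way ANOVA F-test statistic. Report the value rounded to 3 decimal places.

Group means [36.00, 47.70, 38.60, 33.57], grand mean 39.897
SSB = Σnᵢ(x̄ᵢ−x̄)² = 1003.675; SSW = ΣΣ(x−x̄ᵢ)² = 473.014
MSB = 1003.675/3 = 334.5585; MSW = 473.014/25 = 18.9206
F = MSB/MSW = 17.6823
df = (3, 25)

test statistic = 17.682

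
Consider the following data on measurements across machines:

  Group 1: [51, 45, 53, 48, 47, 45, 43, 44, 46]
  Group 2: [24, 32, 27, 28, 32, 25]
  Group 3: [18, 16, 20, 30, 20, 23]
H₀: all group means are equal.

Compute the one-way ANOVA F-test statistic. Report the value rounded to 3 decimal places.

test statistic = 91.410

Group means [46.89, 28.00, 21.17], grand mean 34.143
SSB = Σnᵢ(x̄ᵢ−x̄)² = 2698.849; SSW = ΣΣ(x−x̄ᵢ)² = 265.722
MSB = 2698.849/2 = 1349.4246; MSW = 265.722/18 = 14.7623
F = MSB/MSW = 91.4099
df = (2, 18)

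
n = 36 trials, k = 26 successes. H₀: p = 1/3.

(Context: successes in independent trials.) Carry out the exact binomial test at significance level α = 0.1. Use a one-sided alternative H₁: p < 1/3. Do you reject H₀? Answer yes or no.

Exact binomial: n=36, k=26, p₀=1/3=0.3333
P(X≤26) from Σ C(n,i)·p₀^i·(1−p₀)^(n−i)
p-value (one-sided, H₁ less) = 1.00000
At α=0.1: p ≥ α → fail to reject H₀

reject H₀: no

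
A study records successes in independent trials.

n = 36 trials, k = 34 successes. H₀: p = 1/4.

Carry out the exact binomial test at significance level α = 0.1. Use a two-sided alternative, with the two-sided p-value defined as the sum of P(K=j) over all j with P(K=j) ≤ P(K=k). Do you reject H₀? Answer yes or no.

reject H₀: yes

Exact binomial: n=36, k=34, p₀=1/4=0.2500
P(X=j) = C(n,j)·p₀^j·(1−p₀)^(n−j); p = Σ P(X=j) over j with P(X=j) ≤ P(X=34)
p-value (two-sided) = 0.00000
At α=0.1: p < α → reject H₀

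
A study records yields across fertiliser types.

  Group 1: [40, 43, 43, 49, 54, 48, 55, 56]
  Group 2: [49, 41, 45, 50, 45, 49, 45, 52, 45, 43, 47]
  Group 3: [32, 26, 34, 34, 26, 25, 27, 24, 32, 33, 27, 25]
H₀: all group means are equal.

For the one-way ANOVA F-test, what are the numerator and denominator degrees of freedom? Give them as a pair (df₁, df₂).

k = 3 groups, N = 31 total
df = (k−1, N−k) = (3−1, 31−3) = (2, 28)

degrees of freedom = [2, 28]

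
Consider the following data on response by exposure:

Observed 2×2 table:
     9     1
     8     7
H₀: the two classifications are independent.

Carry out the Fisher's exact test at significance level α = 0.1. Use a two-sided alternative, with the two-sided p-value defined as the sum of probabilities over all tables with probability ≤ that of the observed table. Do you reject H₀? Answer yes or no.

Margins: r₁=10, r₂=15, c₁=17, c₂=8, n=25
p_obs = C(10,9)·C(15,8)/C(25,17); sum pmf over tables with pmf ≤ p_obs
p-value (two-sided) = 0.08754
At α=0.1: p < α → reject H₀

reject H₀: yes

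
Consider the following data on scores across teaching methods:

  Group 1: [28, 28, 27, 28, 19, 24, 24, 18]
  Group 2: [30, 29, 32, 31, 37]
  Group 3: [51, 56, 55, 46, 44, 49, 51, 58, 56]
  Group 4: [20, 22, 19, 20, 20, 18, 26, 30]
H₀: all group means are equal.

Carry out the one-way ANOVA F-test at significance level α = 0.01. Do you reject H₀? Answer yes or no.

reject H₀: yes

Group means [24.50, 31.80, 51.78, 21.88], grand mean 33.200
SSB = Σnᵢ(x̄ᵢ−x̄)² = 4747.569; SSW = ΣΣ(x−x̄ᵢ)² = 459.231
MSB = 4747.569/3 = 1582.5231; MSW = 459.231/26 = 17.6627
F = MSB/MSW = 89.5968
df = (3, 26)
p-value (upper-tail) = 0.00000
At α=0.01: p < α → reject H₀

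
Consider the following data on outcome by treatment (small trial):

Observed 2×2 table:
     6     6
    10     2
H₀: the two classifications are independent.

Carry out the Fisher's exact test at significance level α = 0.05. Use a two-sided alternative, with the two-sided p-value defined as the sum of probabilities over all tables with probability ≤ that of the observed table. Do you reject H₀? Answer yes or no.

reject H₀: no

Margins: r₁=12, r₂=12, c₁=16, c₂=8, n=24
p_obs = C(12,6)·C(12,10)/C(24,16); sum pmf over tables with pmf ≤ p_obs
p-value (two-sided) = 0.19303
At α=0.05: p ≥ α → fail to reject H₀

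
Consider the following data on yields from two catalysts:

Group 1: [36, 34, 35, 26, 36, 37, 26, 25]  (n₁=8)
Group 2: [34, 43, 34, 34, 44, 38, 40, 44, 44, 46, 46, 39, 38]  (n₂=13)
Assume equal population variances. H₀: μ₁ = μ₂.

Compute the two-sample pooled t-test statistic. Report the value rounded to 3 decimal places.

test statistic = -3.919

x̄₁=31.875, s₁=5.222, n₁=8
x̄₂=40.308, s₂=4.516, n₂=13
s_p² = [7·5.222² + 12·4.516²]/19 = 22.9286
SE = √(s_p²·(1/8+1/13)) = 2.1517
t = (31.875−40.308)/2.1517 = -3.9191
df = 19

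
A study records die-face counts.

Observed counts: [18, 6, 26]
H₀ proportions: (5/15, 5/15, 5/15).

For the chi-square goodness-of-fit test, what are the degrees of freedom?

df = k − 1 = 3 − 1 = 2

degrees of freedom = 2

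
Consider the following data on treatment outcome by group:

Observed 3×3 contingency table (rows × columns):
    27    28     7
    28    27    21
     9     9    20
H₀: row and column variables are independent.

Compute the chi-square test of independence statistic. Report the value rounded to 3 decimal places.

test statistic = 20.350

Row totals [62, 76, 38], col totals [64, 64, 48], n=176
χ² = (27−22.55)²/22.55 + (28−22.55)²/22.55 + (7−16.91)²/16.91 + (28−27.64)²/27.64 + (27−27.64)²/27.64 + (21−20.73)²/20.73 + (9−13.82)²/13.82 + (9−13.82)²/13.82 + (20−10.36)²/10.36 = 20.3499
df = 4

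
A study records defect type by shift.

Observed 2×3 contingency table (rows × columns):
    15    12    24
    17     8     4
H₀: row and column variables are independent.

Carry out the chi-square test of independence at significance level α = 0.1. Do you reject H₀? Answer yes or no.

Row totals [51, 29], col totals [32, 20, 28], n=80
χ² = (15−20.40)²/20.40 + (12−12.75)²/12.75 + (24−17.85)²/17.85 + (17−11.60)²/11.60 + (8−7.25)²/7.25 + (4−10.15)²/10.15 = 9.9102
df = 2
p-value (upper-tail) = 0.00705
At α=0.1: p < α → reject H₀

reject H₀: yes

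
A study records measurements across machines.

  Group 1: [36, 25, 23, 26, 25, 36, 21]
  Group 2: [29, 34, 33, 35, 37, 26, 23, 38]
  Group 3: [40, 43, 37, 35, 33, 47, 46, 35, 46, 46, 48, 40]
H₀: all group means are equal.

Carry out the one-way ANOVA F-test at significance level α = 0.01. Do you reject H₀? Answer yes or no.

reject H₀: yes

Group means [27.43, 31.88, 41.33], grand mean 34.926
SSB = Σnᵢ(x̄ᵢ−x̄)² = 960.596; SSW = ΣΣ(x−x̄ᵢ)² = 739.256
MSB = 960.596/2 = 480.2979; MSW = 739.256/24 = 30.8023
F = MSB/MSW = 15.5929
df = (2, 24)
p-value (upper-tail) = 0.00005
At α=0.01: p < α → reject H₀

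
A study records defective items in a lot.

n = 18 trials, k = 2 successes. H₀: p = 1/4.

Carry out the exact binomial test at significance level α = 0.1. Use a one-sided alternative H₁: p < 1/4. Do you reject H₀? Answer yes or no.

Exact binomial: n=18, k=2, p₀=1/4=0.2500
P(X≤2) from Σ C(n,i)·p₀^i·(1−p₀)^(n−i)
p-value (one-sided, H₁ less) = 0.13531
At α=0.1: p ≥ α → fail to reject H₀

reject H₀: no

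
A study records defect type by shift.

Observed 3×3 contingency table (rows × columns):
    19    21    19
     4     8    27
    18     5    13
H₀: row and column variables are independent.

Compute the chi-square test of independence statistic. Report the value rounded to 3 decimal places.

Row totals [59, 39, 36], col totals [41, 34, 59], n=134
χ² = (19−18.05)²/18.05 + (21−14.97)²/14.97 + (19−25.98)²/25.98 + (4−11.93)²/11.93 + (8−9.90)²/9.90 + (27−17.17)²/17.17 + (18−11.01)²/11.01 + (5−9.13)²/9.13 + (13−15.85)²/15.85 = 22.4284
df = 4

test statistic = 22.428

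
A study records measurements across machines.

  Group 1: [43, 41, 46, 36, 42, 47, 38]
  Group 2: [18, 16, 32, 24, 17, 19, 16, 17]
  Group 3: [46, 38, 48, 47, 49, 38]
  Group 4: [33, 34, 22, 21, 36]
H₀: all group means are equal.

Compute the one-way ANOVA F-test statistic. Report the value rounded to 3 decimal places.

Group means [41.86, 19.88, 44.33, 29.20], grand mean 33.231
SSB = Σnᵢ(x̄ᵢ−x̄)² = 2768.750; SSW = ΣΣ(x−x̄ᵢ)² = 637.865
MSB = 2768.750/3 = 922.9166; MSW = 637.865/22 = 28.9939
F = MSB/MSW = 31.8314
df = (3, 22)

test statistic = 31.831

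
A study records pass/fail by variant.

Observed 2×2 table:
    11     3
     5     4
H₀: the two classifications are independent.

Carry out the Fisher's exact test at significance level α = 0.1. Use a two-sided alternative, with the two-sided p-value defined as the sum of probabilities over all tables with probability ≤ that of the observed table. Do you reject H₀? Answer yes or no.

reject H₀: no

Margins: r₁=14, r₂=9, c₁=16, c₂=7, n=23
p_obs = C(14,11)·C(9,5)/C(23,16); sum pmf over tables with pmf ≤ p_obs
p-value (two-sided) = 0.36304
At α=0.1: p ≥ α → fail to reject H₀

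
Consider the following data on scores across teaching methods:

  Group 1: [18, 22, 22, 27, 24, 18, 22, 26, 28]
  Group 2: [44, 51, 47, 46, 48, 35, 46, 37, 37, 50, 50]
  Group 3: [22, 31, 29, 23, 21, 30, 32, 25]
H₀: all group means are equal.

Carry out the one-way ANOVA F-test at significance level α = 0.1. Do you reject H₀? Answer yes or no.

reject H₀: yes

Group means [23.00, 44.64, 26.62], grand mean 32.536
SSB = Σnᵢ(x̄ᵢ−x̄)² = 2708.544; SSW = ΣΣ(x−x̄ᵢ)² = 566.420
MSB = 2708.544/2 = 1354.2719; MSW = 566.420/25 = 22.6568
F = MSB/MSW = 59.7733
df = (2, 25)
p-value (upper-tail) = 0.00000
At α=0.1: p < α → reject H₀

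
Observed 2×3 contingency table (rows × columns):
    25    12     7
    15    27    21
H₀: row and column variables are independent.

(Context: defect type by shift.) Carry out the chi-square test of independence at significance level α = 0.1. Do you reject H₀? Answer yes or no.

Row totals [44, 63], col totals [40, 39, 28], n=107
χ² = (25−16.45)²/16.45 + (12−16.04)²/16.04 + (7−11.51)²/11.51 + (15−23.55)²/23.55 + (27−22.96)²/22.96 + (21−16.49)²/16.49 = 12.2827
df = 2
p-value (upper-tail) = 0.00215
At α=0.1: p < α → reject H₀

reject H₀: yes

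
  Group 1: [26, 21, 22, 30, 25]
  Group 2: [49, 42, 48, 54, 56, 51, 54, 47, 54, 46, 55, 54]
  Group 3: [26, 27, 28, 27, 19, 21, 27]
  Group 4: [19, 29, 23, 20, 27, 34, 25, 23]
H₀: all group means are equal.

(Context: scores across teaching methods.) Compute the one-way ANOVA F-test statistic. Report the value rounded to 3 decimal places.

test statistic = 92.598

Group means [24.80, 50.83, 25.00, 25.00], grand mean 34.656
SSB = Σnᵢ(x̄ᵢ−x̄)² = 5024.752; SSW = ΣΣ(x−x̄ᵢ)² = 506.467
MSB = 5024.752/3 = 1674.9174; MSW = 506.467/28 = 18.0881
F = MSB/MSW = 92.5978
df = (3, 28)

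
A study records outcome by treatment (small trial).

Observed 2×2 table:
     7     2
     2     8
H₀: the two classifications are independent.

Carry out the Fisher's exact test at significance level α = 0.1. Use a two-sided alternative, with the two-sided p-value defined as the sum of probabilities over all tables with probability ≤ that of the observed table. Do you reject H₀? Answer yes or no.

Margins: r₁=9, r₂=10, c₁=9, c₂=10, n=19
p_obs = C(9,7)·C(10,2)/C(19,9); sum pmf over tables with pmf ≤ p_obs
p-value (two-sided) = 0.02301
At α=0.1: p < α → reject H₀

reject H₀: yes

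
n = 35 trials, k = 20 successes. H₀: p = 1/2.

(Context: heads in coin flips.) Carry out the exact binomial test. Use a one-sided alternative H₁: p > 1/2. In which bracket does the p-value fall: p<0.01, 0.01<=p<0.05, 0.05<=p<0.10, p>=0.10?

Exact binomial: n=35, k=20, p₀=1/2=0.5000
P(X≥20) from Σ C(n,i)·p₀^i·(1−p₀)^(n−i)
p-value (one-sided, H₁ greater) = 0.24978
→ bracket: p>=0.10

p-value bracket: p>=0.10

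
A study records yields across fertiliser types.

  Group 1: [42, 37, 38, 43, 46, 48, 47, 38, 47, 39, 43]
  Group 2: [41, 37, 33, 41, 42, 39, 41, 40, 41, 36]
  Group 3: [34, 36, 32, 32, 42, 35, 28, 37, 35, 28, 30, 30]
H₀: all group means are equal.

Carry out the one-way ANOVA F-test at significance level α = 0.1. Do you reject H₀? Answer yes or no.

Group means [42.55, 39.10, 33.25], grand mean 38.121
SSB = Σnᵢ(x̄ᵢ−x̄)² = 509.638; SSW = ΣΣ(x−x̄ᵢ)² = 425.877
MSB = 509.638/2 = 254.8189; MSW = 425.877/30 = 14.1959
F = MSB/MSW = 17.9502
df = (2, 30)
p-value (upper-tail) = 0.00001
At α=0.1: p < α → reject H₀

reject H₀: yes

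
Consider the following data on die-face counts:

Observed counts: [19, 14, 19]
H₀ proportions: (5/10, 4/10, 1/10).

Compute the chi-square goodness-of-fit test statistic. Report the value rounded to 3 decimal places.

n = 52; E_i = n·p_i = [26.00, 20.80, 5.20]
χ² = (19−26.00)²/26.00 + (14−20.80)²/20.80 + (19−5.20)²/5.20 = 40.7308
df = 2

test statistic = 40.731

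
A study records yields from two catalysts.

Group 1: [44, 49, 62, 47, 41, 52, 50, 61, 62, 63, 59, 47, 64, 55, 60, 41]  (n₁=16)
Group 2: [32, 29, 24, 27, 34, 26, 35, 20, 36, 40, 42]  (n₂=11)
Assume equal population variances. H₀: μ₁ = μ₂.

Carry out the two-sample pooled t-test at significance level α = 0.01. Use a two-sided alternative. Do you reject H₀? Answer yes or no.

x̄₁=53.562, s₁=8.157, n₁=16
x̄₂=31.364, s₂=6.830, n₂=11
s_p² = [15·8.157² + 10·6.830²]/25 = 58.5793
SE = √(s_p²·(1/16+1/11)) = 2.9978
t = (53.562−31.364)/2.9978 = 7.4051
df = 25
p-value (two-sided) = 0.00000
At α=0.01: p < α → reject H₀

reject H₀: yes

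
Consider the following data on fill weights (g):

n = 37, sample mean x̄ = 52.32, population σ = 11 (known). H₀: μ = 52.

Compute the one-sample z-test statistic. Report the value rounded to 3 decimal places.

test statistic = 0.177

SE = σ/√n = 11/√37 = 1.8084
z = (x̄−μ₀)/SE = (52.32−52)/1.8084 = 0.1770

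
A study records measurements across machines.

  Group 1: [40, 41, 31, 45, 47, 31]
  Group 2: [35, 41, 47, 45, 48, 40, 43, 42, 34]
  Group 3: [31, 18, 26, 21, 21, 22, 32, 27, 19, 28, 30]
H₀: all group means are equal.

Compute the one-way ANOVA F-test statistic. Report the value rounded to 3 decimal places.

Group means [39.17, 41.67, 25.00], grand mean 34.038
SSB = Σnᵢ(x̄ᵢ−x̄)² = 1580.128; SSW = ΣΣ(x−x̄ᵢ)² = 670.833
MSB = 1580.128/2 = 790.0641; MSW = 670.833/23 = 29.1667
F = MSB/MSW = 27.0879
df = (2, 23)

test statistic = 27.088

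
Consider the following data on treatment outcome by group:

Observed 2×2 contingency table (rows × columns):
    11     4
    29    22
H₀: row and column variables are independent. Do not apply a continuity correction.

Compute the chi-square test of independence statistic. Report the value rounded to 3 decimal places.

Row totals [15, 51], col totals [40, 26], n=66
χ² = (11−9.09)²/9.09 + (4−5.91)²/5.91 + (29−30.91)²/30.91 + (22−20.09)²/20.09 = 1.3170
df = 1

test statistic = 1.317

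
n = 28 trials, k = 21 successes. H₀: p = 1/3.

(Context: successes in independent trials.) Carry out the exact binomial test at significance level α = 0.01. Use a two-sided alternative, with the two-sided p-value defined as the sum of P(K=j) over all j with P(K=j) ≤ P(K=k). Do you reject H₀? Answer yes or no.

reject H₀: yes

Exact binomial: n=28, k=21, p₀=1/3=0.3333
P(X=j) = C(n,j)·p₀^j·(1−p₀)^(n−j); p = Σ P(X=j) over j with P(X=j) ≤ P(X=21)
p-value (two-sided) = 0.00001
At α=0.01: p < α → reject H₀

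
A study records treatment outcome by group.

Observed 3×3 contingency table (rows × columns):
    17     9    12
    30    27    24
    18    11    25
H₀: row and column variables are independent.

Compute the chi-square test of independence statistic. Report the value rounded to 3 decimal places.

Row totals [38, 81, 54], col totals [65, 47, 61], n=173
χ² = (17−14.28)²/14.28 + (9−10.32)²/10.32 + (12−13.40)²/13.40 + (30−30.43)²/30.43 + (27−22.01)²/22.01 + (24−28.56)²/28.56 + (18−20.29)²/20.29 + (11−14.67)²/14.67 + (25−19.04)²/19.04 = 5.7447
df = 4

test statistic = 5.745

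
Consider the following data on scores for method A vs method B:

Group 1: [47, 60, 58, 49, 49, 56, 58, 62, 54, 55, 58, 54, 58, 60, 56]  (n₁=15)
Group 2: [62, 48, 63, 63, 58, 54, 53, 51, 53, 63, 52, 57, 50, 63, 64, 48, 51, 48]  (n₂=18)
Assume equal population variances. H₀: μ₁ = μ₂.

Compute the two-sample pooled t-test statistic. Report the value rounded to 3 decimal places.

x̄₁=55.600, s₁=4.388, n₁=15
x̄₂=55.611, s₂=6.011, n₂=18
s_p² = [14·4.388² + 17·6.011²]/31 = 28.5122
SE = √(s_p²·(1/15+1/18)) = 1.8668
t = (55.600−55.611)/1.8668 = -0.0060
df = 31

test statistic = -0.006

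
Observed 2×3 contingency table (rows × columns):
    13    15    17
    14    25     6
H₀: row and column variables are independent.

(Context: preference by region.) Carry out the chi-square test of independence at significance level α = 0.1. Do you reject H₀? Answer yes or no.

reject H₀: yes

Row totals [45, 45], col totals [27, 40, 23], n=90
χ² = (13−13.50)²/13.50 + (15−20.00)²/20.00 + (17−11.50)²/11.50 + (14−13.50)²/13.50 + (25−20.00)²/20.00 + (6−11.50)²/11.50 = 7.7979
df = 2
p-value (upper-tail) = 0.02026
At α=0.1: p < α → reject H₀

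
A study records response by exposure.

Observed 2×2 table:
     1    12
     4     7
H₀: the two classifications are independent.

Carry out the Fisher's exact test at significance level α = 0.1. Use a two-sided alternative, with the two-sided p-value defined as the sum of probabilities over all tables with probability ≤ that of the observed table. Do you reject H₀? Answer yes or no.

reject H₀: no

Margins: r₁=13, r₂=11, c₁=5, c₂=19, n=24
p_obs = C(13,1)·C(11,4)/C(24,5); sum pmf over tables with pmf ≤ p_obs
p-value (two-sided) = 0.14208
At α=0.1: p ≥ α → fail to reject H₀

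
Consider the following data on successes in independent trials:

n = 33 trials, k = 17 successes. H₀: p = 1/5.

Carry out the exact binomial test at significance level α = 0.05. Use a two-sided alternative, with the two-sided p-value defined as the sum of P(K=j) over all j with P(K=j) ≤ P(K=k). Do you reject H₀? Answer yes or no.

reject H₀: yes

Exact binomial: n=33, k=17, p₀=1/5=0.2000
P(X=j) = C(n,j)·p₀^j·(1−p₀)^(n−j); p = Σ P(X=j) over j with P(X=j) ≤ P(X=17)
p-value (two-sided) = 0.00005
At α=0.05: p < α → reject H₀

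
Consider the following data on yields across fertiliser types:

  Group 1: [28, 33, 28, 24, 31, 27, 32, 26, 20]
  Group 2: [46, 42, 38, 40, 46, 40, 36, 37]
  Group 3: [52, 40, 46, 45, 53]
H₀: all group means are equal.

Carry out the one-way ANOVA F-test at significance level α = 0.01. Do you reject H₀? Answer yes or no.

reject H₀: yes

Group means [27.67, 40.62, 47.20], grand mean 36.818
SSB = Σnᵢ(x̄ᵢ−x̄)² = 1408.598; SSW = ΣΣ(x−x̄ᵢ)² = 350.675
MSB = 1408.598/2 = 704.2989; MSW = 350.675/19 = 18.4566
F = MSB/MSW = 38.1598
df = (2, 19)
p-value (upper-tail) = 0.00000
At α=0.01: p < α → reject H₀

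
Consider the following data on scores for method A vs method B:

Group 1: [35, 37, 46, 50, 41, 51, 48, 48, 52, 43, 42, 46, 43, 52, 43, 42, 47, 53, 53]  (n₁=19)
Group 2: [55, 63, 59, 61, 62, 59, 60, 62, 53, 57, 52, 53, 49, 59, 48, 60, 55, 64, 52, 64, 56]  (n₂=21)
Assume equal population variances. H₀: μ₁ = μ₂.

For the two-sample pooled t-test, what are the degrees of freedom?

degrees of freedom = 38

df = n₁ + n₂ − 2 = 19 + 21 − 2 = 38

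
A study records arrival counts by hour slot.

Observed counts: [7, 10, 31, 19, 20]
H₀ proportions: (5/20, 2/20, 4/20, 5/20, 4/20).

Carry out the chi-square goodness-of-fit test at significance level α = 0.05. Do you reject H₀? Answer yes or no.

reject H₀: yes

n = 87; E_i = n·p_i = [21.75, 8.70, 17.40, 21.75, 17.40]
χ² = (7−21.75)²/21.75 + (10−8.70)²/8.70 + (31−17.40)²/17.40 + (19−21.75)²/21.75 + (20−17.40)²/17.40 = 21.5632
df = 4
p-value (upper-tail) = 0.00024
At α=0.05: p < α → reject H₀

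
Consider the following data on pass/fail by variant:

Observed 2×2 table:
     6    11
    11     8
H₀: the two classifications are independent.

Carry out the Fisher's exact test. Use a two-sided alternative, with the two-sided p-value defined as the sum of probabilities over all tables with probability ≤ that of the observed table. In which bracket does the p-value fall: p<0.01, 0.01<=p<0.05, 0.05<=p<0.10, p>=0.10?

Margins: r₁=17, r₂=19, c₁=17, c₂=19, n=36
p_obs = C(17,6)·C(19,11)/C(36,17); sum pmf over tables with pmf ≤ p_obs
p-value (two-sided) = 0.20214
→ bracket: p>=0.10

p-value bracket: p>=0.10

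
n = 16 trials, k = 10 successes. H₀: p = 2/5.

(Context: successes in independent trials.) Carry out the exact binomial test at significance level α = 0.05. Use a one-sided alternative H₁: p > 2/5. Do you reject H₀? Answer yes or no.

reject H₀: no

Exact binomial: n=16, k=10, p₀=2/5=0.4000
P(X≥10) from Σ C(n,i)·p₀^i·(1−p₀)^(n−i)
p-value (one-sided, H₁ greater) = 0.05832
At α=0.05: p ≥ α → fail to reject H₀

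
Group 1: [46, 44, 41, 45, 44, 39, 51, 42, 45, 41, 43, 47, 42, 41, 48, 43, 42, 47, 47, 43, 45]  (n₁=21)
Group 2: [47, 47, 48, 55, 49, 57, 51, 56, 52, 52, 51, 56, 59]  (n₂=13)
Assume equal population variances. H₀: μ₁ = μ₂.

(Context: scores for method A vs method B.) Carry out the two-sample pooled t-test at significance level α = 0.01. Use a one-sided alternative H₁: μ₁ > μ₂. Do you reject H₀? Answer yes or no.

x̄₁=44.095, s₁=2.879, n₁=21
x̄₂=52.308, s₂=3.987, n₂=13
s_p² = [20·2.879² + 12·3.987²]/32 = 11.1431
SE = √(s_p²·(1/21+1/13)) = 1.1780
t = (44.095−52.308)/1.1780 = -6.9713
df = 32
p-value (one-sided, H₁ greater) = 1.00000
At α=0.01: p ≥ α → fail to reject H₀

reject H₀: no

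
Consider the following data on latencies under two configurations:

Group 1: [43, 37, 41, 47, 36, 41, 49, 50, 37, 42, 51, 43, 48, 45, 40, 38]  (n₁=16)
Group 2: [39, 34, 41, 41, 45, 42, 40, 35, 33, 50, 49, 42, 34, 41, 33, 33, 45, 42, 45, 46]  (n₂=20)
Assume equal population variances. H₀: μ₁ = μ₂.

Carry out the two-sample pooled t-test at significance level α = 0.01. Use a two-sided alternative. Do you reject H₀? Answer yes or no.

reject H₀: no

x̄₁=43.000, s₁=4.885, n₁=16
x̄₂=40.500, s₂=5.366, n₂=20
s_p² = [15·4.885² + 19·5.366²]/34 = 26.6176
SE = √(s_p²·(1/16+1/20)) = 1.7305
t = (43.000−40.500)/1.7305 = 1.4447
df = 34
p-value (two-sided) = 0.15769
At α=0.01: p ≥ α → fail to reject H₀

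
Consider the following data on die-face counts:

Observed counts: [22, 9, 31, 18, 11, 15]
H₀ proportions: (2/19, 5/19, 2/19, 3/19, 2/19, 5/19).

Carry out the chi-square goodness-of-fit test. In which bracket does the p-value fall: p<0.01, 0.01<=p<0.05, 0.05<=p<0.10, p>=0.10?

p-value bracket: p<0.01

n = 106; E_i = n·p_i = [11.16, 27.89, 11.16, 16.74, 11.16, 27.89]
χ² = (22−11.16)²/11.16 + (9−27.89)²/27.89 + (31−11.16)²/11.16 + (18−16.74)²/16.74 + (11−11.16)²/11.16 + (15−27.89)²/27.89 = 64.6774
df = 5
p-value (upper-tail) = 0.00000
→ bracket: p<0.01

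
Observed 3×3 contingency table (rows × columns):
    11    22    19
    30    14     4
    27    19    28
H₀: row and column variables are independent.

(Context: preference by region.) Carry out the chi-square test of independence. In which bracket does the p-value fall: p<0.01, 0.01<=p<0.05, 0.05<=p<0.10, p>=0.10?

Row totals [52, 48, 74], col totals [68, 55, 51], n=174
χ² = (11−20.32)²/20.32 + (22−16.44)²/16.44 + (19−15.24)²/15.24 + (30−18.76)²/18.76 + (14−15.17)²/15.17 + (4−14.07)²/14.07 + (27−28.92)²/28.92 + (19−23.39)²/23.39 + (28−21.69)²/21.69 = 23.9068
df = 4
p-value (upper-tail) = 0.00008
→ bracket: p<0.01

p-value bracket: p<0.01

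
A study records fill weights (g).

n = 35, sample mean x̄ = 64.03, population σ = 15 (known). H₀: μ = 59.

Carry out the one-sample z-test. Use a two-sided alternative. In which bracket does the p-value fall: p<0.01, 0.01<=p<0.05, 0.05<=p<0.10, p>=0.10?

p-value bracket: 0.01<=p<0.05

SE = σ/√n = 15/√35 = 2.5355
z = (x̄−μ₀)/SE = (64.03−59)/2.5355 = 1.9839
p-value (two-sided) = 0.04727
→ bracket: 0.01<=p<0.05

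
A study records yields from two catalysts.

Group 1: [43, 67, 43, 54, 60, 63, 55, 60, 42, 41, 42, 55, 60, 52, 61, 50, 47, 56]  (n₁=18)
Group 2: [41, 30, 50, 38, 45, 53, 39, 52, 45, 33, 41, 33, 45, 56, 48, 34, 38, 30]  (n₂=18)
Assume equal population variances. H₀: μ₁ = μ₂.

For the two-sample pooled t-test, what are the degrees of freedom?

degrees of freedom = 34

df = n₁ + n₂ − 2 = 18 + 18 − 2 = 34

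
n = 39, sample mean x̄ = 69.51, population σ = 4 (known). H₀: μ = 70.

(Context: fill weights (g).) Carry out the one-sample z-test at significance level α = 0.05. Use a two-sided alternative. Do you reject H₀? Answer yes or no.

reject H₀: no

SE = σ/√n = 4/√39 = 0.6405
z = (x̄−μ₀)/SE = (69.51−70)/0.6405 = -0.7650
p-value (two-sided) = 0.44426
At α=0.05: p ≥ α → fail to reject H₀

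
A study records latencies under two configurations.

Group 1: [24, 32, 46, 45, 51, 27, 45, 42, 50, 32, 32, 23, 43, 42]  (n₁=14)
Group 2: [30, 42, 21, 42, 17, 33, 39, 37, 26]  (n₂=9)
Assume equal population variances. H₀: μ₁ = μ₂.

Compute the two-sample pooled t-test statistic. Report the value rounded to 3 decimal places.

x̄₁=38.143, s₁=9.534, n₁=14
x̄₂=31.889, s₂=9.089, n₂=9
s_p² = [13·9.534² + 8·9.089²]/21 = 87.7430
SE = √(s_p²·(1/14+1/9)) = 4.0021
t = (38.143−31.889)/4.0021 = 1.5627
df = 21

test statistic = 1.563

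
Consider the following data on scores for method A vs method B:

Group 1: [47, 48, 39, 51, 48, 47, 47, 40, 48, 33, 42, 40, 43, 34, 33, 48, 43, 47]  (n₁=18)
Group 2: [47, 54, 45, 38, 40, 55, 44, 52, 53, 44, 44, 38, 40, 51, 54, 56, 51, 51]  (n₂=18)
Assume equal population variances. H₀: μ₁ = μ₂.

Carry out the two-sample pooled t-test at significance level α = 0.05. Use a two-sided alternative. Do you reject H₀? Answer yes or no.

x̄₁=43.222, s₁=5.652, n₁=18
x̄₂=47.611, s₂=6.118, n₂=18
s_p² = [17·5.652² + 17·6.118²]/34 = 34.6879
SE = √(s_p²·(1/18+1/18)) = 1.9632
t = (43.222−47.611)/1.9632 = -2.2356
df = 34
p-value (two-sided) = 0.03205
At α=0.05: p < α → reject H₀

reject H₀: yes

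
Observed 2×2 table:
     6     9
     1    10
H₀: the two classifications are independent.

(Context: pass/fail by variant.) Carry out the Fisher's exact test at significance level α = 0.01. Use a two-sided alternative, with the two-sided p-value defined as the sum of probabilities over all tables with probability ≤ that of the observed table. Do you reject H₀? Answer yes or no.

Margins: r₁=15, r₂=11, c₁=7, c₂=19, n=26
p_obs = C(15,6)·C(11,1)/C(26,7); sum pmf over tables with pmf ≤ p_obs
p-value (two-sided) = 0.17826
At α=0.01: p ≥ α → fail to reject H₀

reject H₀: no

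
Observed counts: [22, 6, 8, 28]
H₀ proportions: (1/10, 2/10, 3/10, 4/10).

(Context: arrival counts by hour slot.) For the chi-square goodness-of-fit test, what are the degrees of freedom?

degrees of freedom = 3

df = k − 1 = 4 − 1 = 3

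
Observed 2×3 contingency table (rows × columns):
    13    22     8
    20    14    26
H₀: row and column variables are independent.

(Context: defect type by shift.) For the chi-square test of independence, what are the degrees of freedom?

df = (r−1)(c−1) = (2−1)·(3−1) = 2

degrees of freedom = 2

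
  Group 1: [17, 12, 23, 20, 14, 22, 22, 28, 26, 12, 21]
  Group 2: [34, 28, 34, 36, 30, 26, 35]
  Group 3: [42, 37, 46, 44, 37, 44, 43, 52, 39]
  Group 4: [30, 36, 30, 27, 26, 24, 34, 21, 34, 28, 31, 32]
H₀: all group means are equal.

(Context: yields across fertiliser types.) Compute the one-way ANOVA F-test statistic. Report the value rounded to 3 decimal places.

Group means [19.73, 31.86, 42.67, 29.42], grand mean 30.179
SSB = Σnᵢ(x̄ᵢ−x̄)² = 2631.788; SSW = ΣΣ(x−x̄ᵢ)² = 773.956
MSB = 2631.788/3 = 877.2627; MSW = 773.956/35 = 22.1130
F = MSB/MSW = 39.6718
df = (3, 35)

test statistic = 39.672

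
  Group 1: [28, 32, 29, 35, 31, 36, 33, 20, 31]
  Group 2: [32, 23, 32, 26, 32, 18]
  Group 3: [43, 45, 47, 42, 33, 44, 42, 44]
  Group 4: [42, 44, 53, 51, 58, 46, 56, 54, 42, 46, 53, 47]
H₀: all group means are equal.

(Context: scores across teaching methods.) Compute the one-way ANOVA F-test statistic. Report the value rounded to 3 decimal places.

Group means [30.56, 27.17, 42.50, 49.33], grand mean 39.143
SSB = Σnᵢ(x̄ᵢ−x̄)² = 2860.563; SSW = ΣΣ(x−x̄ᵢ)² = 807.722
MSB = 2860.563/3 = 953.5212; MSW = 807.722/31 = 26.0556
F = MSB/MSW = 36.5957
df = (3, 31)

test statistic = 36.596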